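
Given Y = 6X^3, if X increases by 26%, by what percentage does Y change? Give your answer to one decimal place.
100.0%

For Y = 6X^3:
If X → X(1 + 0.26)
Then Y → Y · (1 + 0.26)^3
     ≈ Y · 2.0004

Percentage change = ((1 + 0.26)^3 − 1) × 100% ≈ 100.0%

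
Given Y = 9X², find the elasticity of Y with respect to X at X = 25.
Elasticity = 2

Elasticity = (dY/dX) · (X/Y)

dY/dX = 18·X
At X = 25: dY/dX = 450, Y = 5625

Elasticity = 450 · (25 / 5625) = 2

Interpretation: for a small percentage change in X, the percentage change in Y is approximately 2.00 times as large.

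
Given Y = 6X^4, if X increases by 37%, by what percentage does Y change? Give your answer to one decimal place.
252.3%

For Y = 6X^4:
If X → X(1 + 0.37)
Then Y → Y · (1 + 0.37)^4
     ≈ Y · 3.5228

Percentage change = ((1 + 0.37)^4 − 1) × 100% ≈ 252.3%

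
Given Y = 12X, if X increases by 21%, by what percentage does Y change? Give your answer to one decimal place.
21.0%

For Y = 12X:
If X → X(1 + 0.21)
Then Y → Y · (1 + 0.21)^1
     = Y · 1.2100

Percentage change = ((1 + 0.21)^1 − 1) × 100% = 21.0%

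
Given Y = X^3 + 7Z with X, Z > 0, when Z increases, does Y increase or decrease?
Y increases

Taking the partial derivative:
∂Y/∂Z = 7

∂Y/∂Z = 7 > 0 (assuming positive values)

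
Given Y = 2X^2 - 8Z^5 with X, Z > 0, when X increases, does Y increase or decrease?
Y increases

Taking the partial derivative:
∂Y/∂X = 4X

∂Y/∂X = 4X > 0 (assuming positive values)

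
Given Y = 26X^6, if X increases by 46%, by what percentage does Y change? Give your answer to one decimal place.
868.5%

For Y = 26X^6:
If X → X(1 + 0.46)
Then Y → Y · (1 + 0.46)^6
     ≈ Y · 9.6854

Percentage change = ((1 + 0.46)^6 − 1) × 100% ≈ 868.5%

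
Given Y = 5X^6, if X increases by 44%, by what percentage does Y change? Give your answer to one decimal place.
791.6%

For Y = 5X^6:
If X → X(1 + 0.44)
Then Y → Y · (1 + 0.44)^6
     ≈ Y · 8.9161

Percentage change = ((1 + 0.44)^6 − 1) × 100% ≈ 791.6%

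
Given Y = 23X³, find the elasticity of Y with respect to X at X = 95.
Elasticity = 3

Elasticity = (dY/dX) · (X/Y)

dY/dX = 69·X²
At X = 95: dY/dX = 622725, Y = 19719625

Elasticity = 622725 · (95 / 19719625) = 3

Interpretation: for a small percentage change in X, the percentage change in Y is approximately 3.00 times as large.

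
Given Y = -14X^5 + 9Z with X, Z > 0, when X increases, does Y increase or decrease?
Y decreases

Taking the partial derivative:
∂Y/∂X = -70X^4

∂Y/∂X = -70X^4 < 0 (assuming positive values)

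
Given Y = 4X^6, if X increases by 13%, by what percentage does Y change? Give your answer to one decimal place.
108.2%

For Y = 4X^6:
If X → X(1 + 0.13)
Then Y → Y · (1 + 0.13)^6
     ≈ Y · 2.0820

Percentage change = ((1 + 0.13)^6 − 1) × 100% ≈ 108.2%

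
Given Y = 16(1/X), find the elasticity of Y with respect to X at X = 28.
Elasticity = -1

Elasticity = (dY/dX) · (X/Y)

dY/dX = -16/X²
At X = 28: dY/dX = -1/49, Y = 4/7

Elasticity = (-1/49) · (28 / (4/7)) = -1

Interpretation: for a small percentage change in X, the percentage change in Y is approximately -1.00 times as large.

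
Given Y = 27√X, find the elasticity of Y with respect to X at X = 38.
Elasticity = 1/2

Elasticity = (dY/dX) · (X/Y)

dY/dX = 27/(2·√X)
At X = 38: dY/dX = 27·√38/76, Y = 27·√38

Elasticity = (27·√38/76) · (38 / (27·√38)) = 1/2

Interpretation: for a small percentage change in X, the percentage change in Y is approximately 0.50 times as large.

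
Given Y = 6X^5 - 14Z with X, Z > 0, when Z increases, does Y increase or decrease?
Y decreases

Taking the partial derivative:
∂Y/∂Z = -14

∂Y/∂Z = -14 < 0 (assuming positive values)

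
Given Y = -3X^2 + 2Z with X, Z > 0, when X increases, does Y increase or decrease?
Y decreases

Taking the partial derivative:
∂Y/∂X = -6X

∂Y/∂X = -6X < 0 (assuming positive values)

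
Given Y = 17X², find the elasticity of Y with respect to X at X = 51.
Elasticity = 2

Elasticity = (dY/dX) · (X/Y)

dY/dX = 34·X
At X = 51: dY/dX = 1734, Y = 44217

Elasticity = 1734 · (51 / 44217) = 2

Interpretation: for a small percentage change in X, the percentage change in Y is approximately 2.00 times as large.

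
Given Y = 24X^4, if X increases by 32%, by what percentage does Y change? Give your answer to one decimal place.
203.6%

For Y = 24X^4:
If X → X(1 + 0.32)
Then Y → Y · (1 + 0.32)^4
     ≈ Y · 3.0360

Percentage change = ((1 + 0.32)^4 − 1) × 100% ≈ 203.6%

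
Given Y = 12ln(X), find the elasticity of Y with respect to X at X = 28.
Elasticity = 1/ln(28) ≈ 0.3001

Elasticity = (dY/dX) · (X/Y)

dY/dX = 12/X
At X = 28: dY/dX = 3/7, Y = 12·ln(28)

Elasticity = (3/7) · (28 / (12·ln(28))) = 1/ln(28) ≈ 0.3001

Interpretation: for a small percentage change in X, the percentage change in Y is approximately 0.30 times as large.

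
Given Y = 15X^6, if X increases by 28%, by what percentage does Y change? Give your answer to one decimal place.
339.8%

For Y = 15X^6:
If X → X(1 + 0.28)
Then Y → Y · (1 + 0.28)^6
     ≈ Y · 4.3980

Percentage change = ((1 + 0.28)^6 − 1) × 100% ≈ 339.8%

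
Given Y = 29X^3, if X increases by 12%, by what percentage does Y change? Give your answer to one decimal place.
40.5%

For Y = 29X^3:
If X → X(1 + 0.12)
Then Y → Y · (1 + 0.12)^3
     ≈ Y · 1.4049

Percentage change = ((1 + 0.12)^3 − 1) × 100% ≈ 40.5%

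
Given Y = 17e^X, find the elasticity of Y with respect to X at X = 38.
Elasticity = 38

Elasticity = (dY/dX) · (X/Y)

dY/dX = 17·e^X
At X = 38: dY/dX = 17·e^38, Y = 17·e^38

Elasticity = (17·e^38) · (38 / (17·e^38)) = 38

Interpretation: for a small percentage change in X, the percentage change in Y is approximately 38.00 times as large.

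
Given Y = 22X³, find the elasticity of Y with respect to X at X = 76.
Elasticity = 3

Elasticity = (dY/dX) · (X/Y)

dY/dX = 66·X²
At X = 76: dY/dX = 381216, Y = 9657472

Elasticity = 381216 · (76 / 9657472) = 3

Interpretation: for a small percentage change in X, the percentage change in Y is approximately 3.00 times as large.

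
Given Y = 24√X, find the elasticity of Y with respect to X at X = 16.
Elasticity = 1/2

Elasticity = (dY/dX) · (X/Y)

dY/dX = 12/√X
At X = 16: dY/dX = 3, Y = 96

Elasticity = 3 · (16 / 96) = 1/2

Interpretation: for a small percentage change in X, the percentage change in Y is approximately 0.50 times as large.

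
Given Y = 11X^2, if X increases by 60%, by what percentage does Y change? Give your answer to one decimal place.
156.0%

For Y = 11X^2:
If X → X(1 + 0.6)
Then Y → Y · (1 + 0.6)^2
     = Y · 2.5600

Percentage change = ((1 + 0.6)^2 − 1) × 100% = 156.0%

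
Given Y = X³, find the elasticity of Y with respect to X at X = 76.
Elasticity = 3

Elasticity = (dY/dX) · (X/Y)

dY/dX = 3·X²
At X = 76: dY/dX = 17328, Y = 438976

Elasticity = 17328 · (76 / 438976) = 3

Interpretation: for a small percentage change in X, the percentage change in Y is approximately 3.00 times as large.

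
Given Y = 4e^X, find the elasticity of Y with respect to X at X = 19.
Elasticity = 19

Elasticity = (dY/dX) · (X/Y)

dY/dX = 4·e^X
At X = 19: dY/dX = 4·e^19, Y = 4·e^19

Elasticity = (4·e^19) · (19 / (4·e^19)) = 19

Interpretation: for a small percentage change in X, the percentage change in Y is approximately 19.00 times as large.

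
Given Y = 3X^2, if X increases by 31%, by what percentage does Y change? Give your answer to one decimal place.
71.6%

For Y = 3X^2:
If X → X(1 + 0.31)
Then Y → Y · (1 + 0.31)^2
     = Y · 1.7161

Percentage change = ((1 + 0.31)^2 − 1) × 100% ≈ 71.6%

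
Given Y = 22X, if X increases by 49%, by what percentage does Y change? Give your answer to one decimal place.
49.0%

For Y = 22X:
If X → X(1 + 0.49)
Then Y → Y · (1 + 0.49)^1
     = Y · 1.4900

Percentage change = ((1 + 0.49)^1 − 1) × 100% = 49.0%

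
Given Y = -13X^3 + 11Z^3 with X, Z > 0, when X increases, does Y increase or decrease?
Y decreases

Taking the partial derivative:
∂Y/∂X = -39X^2

∂Y/∂X = -39X^2 < 0 (assuming positive values)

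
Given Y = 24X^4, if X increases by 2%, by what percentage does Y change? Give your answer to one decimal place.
8.2%

For Y = 24X^4:
If X → X(1 + 0.02)
Then Y → Y · (1 + 0.02)^4
     ≈ Y · 1.0824

Percentage change = ((1 + 0.02)^4 − 1) × 100% ≈ 8.2%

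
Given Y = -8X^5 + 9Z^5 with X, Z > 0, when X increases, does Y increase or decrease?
Y decreases

Taking the partial derivative:
∂Y/∂X = -40X^4

∂Y/∂X = -40X^4 < 0 (assuming positive values)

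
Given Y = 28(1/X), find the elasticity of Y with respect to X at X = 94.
Elasticity = -1

Elasticity = (dY/dX) · (X/Y)

dY/dX = -28/X²
At X = 94: dY/dX = -7/2209, Y = 14/47

Elasticity = (-7/2209) · (94 / (14/47)) = -1

Interpretation: for a small percentage change in X, the percentage change in Y is approximately -1.00 times as large.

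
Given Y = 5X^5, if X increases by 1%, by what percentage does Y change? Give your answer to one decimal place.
5.1%

For Y = 5X^5:
If X → X(1 + 0.01)
Then Y → Y · (1 + 0.01)^5
     ≈ Y · 1.0510

Percentage change = ((1 + 0.01)^5 − 1) × 100% ≈ 5.1%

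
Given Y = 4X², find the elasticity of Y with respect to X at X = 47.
Elasticity = 2

Elasticity = (dY/dX) · (X/Y)

dY/dX = 8·X
At X = 47: dY/dX = 376, Y = 8836

Elasticity = 376 · (47 / 8836) = 2

Interpretation: for a small percentage change in X, the percentage change in Y is approximately 2.00 times as large.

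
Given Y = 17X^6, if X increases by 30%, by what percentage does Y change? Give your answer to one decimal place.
382.7%

For Y = 17X^6:
If X → X(1 + 0.3)
Then Y → Y · (1 + 0.3)^6
     ≈ Y · 4.8268

Percentage change = ((1 + 0.3)^6 − 1) × 100% ≈ 382.7%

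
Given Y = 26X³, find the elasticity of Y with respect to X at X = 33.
Elasticity = 3

Elasticity = (dY/dX) · (X/Y)

dY/dX = 78·X²
At X = 33: dY/dX = 84942, Y = 934362

Elasticity = 84942 · (33 / 934362) = 3

Interpretation: for a small percentage change in X, the percentage change in Y is approximately 3.00 times as large.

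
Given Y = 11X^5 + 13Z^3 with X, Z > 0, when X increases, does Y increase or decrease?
Y increases

Taking the partial derivative:
∂Y/∂X = 55X^4

∂Y/∂X = 55X^4 > 0 (assuming positive values)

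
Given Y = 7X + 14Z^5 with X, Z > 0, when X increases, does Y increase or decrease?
Y increases

Taking the partial derivative:
∂Y/∂X = 7

∂Y/∂X = 7 > 0 (assuming positive values)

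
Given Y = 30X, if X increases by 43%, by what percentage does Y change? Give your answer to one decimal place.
43.0%

For Y = 30X:
If X → X(1 + 0.43)
Then Y → Y · (1 + 0.43)^1
     = Y · 1.4300

Percentage change = ((1 + 0.43)^1 − 1) × 100% = 43.0%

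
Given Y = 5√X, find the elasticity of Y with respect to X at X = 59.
Elasticity = 1/2

Elasticity = (dY/dX) · (X/Y)

dY/dX = 5/(2·√X)
At X = 59: dY/dX = 5·√59/118, Y = 5·√59

Elasticity = (5·√59/118) · (59 / (5·√59)) = 1/2

Interpretation: for a small percentage change in X, the percentage change in Y is approximately 0.50 times as large.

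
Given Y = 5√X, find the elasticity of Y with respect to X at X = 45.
Elasticity = 1/2

Elasticity = (dY/dX) · (X/Y)

dY/dX = 5/(2·√X)
At X = 45: dY/dX = √5/6, Y = 15·√5

Elasticity = (√5/6) · (45 / (15·√5)) = 1/2

Interpretation: for a small percentage change in X, the percentage change in Y is approximately 0.50 times as large.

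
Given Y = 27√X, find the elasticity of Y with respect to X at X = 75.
Elasticity = 1/2

Elasticity = (dY/dX) · (X/Y)

dY/dX = 27/(2·√X)
At X = 75: dY/dX = 9·√3/10, Y = 135·√3

Elasticity = (9·√3/10) · (75 / (135·√3)) = 1/2

Interpretation: for a small percentage change in X, the percentage change in Y is approximately 0.50 times as large.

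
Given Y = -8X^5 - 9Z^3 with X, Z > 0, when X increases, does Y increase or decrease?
Y decreases

Taking the partial derivative:
∂Y/∂X = -40X^4

∂Y/∂X = -40X^4 < 0 (assuming positive values)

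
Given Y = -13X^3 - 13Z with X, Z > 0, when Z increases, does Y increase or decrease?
Y decreases

Taking the partial derivative:
∂Y/∂Z = -13

∂Y/∂Z = -13 < 0 (assuming positive values)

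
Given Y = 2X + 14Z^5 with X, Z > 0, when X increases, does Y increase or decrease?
Y increases

Taking the partial derivative:
∂Y/∂X = 2

∂Y/∂X = 2 > 0 (assuming positive values)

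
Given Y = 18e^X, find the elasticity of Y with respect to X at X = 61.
Elasticity = 61

Elasticity = (dY/dX) · (X/Y)

dY/dX = 18·e^X
At X = 61: dY/dX = 18·e^61, Y = 18·e^61

Elasticity = (18·e^61) · (61 / (18·e^61)) = 61

Interpretation: for a small percentage change in X, the percentage change in Y is approximately 61.00 times as large.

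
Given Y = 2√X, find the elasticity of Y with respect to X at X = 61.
Elasticity = 1/2

Elasticity = (dY/dX) · (X/Y)

dY/dX = 1/√X
At X = 61: dY/dX = √61/61, Y = 2·√61

Elasticity = (√61/61) · (61 / (2·√61)) = 1/2

Interpretation: for a small percentage change in X, the percentage change in Y is approximately 0.50 times as large.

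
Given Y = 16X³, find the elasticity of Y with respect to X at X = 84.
Elasticity = 3

Elasticity = (dY/dX) · (X/Y)

dY/dX = 48·X²
At X = 84: dY/dX = 338688, Y = 9483264

Elasticity = 338688 · (84 / 9483264) = 3

Interpretation: for a small percentage change in X, the percentage change in Y is approximately 3.00 times as large.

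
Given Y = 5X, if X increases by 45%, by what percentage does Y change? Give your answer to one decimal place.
45.0%

For Y = 5X:
If X → X(1 + 0.45)
Then Y → Y · (1 + 0.45)^1
     = Y · 1.4500

Percentage change = ((1 + 0.45)^1 − 1) × 100% = 45.0%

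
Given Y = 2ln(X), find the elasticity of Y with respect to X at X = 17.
Elasticity = 1/ln(17) ≈ 0.3530

Elasticity = (dY/dX) · (X/Y)

dY/dX = 2/X
At X = 17: dY/dX = 2/17, Y = 2·ln(17)

Elasticity = (2/17) · (17 / (2·ln(17))) = 1/ln(17) ≈ 0.3530

Interpretation: for a small percentage change in X, the percentage change in Y is approximately 0.35 times as large.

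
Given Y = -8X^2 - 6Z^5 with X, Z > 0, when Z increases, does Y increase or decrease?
Y decreases

Taking the partial derivative:
∂Y/∂Z = -30Z^4

∂Y/∂Z = -30Z^4 < 0 (assuming positive values)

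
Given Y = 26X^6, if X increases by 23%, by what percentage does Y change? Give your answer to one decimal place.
246.3%

For Y = 26X^6:
If X → X(1 + 0.23)
Then Y → Y · (1 + 0.23)^6
     ≈ Y · 3.4628

Percentage change = ((1 + 0.23)^6 − 1) × 100% ≈ 246.3%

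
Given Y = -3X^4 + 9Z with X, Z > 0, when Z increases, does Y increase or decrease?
Y increases

Taking the partial derivative:
∂Y/∂Z = 9

∂Y/∂Z = 9 > 0 (assuming positive values)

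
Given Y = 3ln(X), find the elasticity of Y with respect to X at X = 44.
Elasticity = 1/ln(44) ≈ 0.2643

Elasticity = (dY/dX) · (X/Y)

dY/dX = 3/X
At X = 44: dY/dX = 3/44, Y = 3·ln(44)

Elasticity = (3/44) · (44 / (3·ln(44))) = 1/ln(44) ≈ 0.2643

Interpretation: for a small percentage change in X, the percentage change in Y is approximately 0.26 times as large.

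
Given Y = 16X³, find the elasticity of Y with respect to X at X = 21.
Elasticity = 3

Elasticity = (dY/dX) · (X/Y)

dY/dX = 48·X²
At X = 21: dY/dX = 21168, Y = 148176

Elasticity = 21168 · (21 / 148176) = 3

Interpretation: for a small percentage change in X, the percentage change in Y is approximately 3.00 times as large.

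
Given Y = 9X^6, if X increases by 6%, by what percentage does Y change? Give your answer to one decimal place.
41.9%

For Y = 9X^6:
If X → X(1 + 0.06)
Then Y → Y · (1 + 0.06)^6
     ≈ Y · 1.4185

Percentage change = ((1 + 0.06)^6 − 1) × 100% ≈ 41.9%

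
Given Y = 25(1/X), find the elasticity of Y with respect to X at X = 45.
Elasticity = -1

Elasticity = (dY/dX) · (X/Y)

dY/dX = -25/X²
At X = 45: dY/dX = -1/81, Y = 5/9

Elasticity = (-1/81) · (45 / (5/9)) = -1

Interpretation: for a small percentage change in X, the percentage change in Y is approximately -1.00 times as large.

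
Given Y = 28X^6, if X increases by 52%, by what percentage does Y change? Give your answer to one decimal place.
1133.3%

For Y = 28X^6:
If X → X(1 + 0.52)
Then Y → Y · (1 + 0.52)^6
     ≈ Y · 12.3328

Percentage change = ((1 + 0.52)^6 − 1) × 100% ≈ 1133.3%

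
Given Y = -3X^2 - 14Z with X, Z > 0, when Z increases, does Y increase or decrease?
Y decreases

Taking the partial derivative:
∂Y/∂Z = -14

∂Y/∂Z = -14 < 0 (assuming positive values)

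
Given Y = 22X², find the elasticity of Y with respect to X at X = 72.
Elasticity = 2

Elasticity = (dY/dX) · (X/Y)

dY/dX = 44·X
At X = 72: dY/dX = 3168, Y = 114048

Elasticity = 3168 · (72 / 114048) = 2

Interpretation: for a small percentage change in X, the percentage change in Y is approximately 2.00 times as large.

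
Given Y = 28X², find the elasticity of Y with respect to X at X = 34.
Elasticity = 2

Elasticity = (dY/dX) · (X/Y)

dY/dX = 56·X
At X = 34: dY/dX = 1904, Y = 32368

Elasticity = 1904 · (34 / 32368) = 2

Interpretation: for a small percentage change in X, the percentage change in Y is approximately 2.00 times as large.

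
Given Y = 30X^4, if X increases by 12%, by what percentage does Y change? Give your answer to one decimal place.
57.4%

For Y = 30X^4:
If X → X(1 + 0.12)
Then Y → Y · (1 + 0.12)^4
     ≈ Y · 1.5735

Percentage change = ((1 + 0.12)^4 − 1) × 100% ≈ 57.4%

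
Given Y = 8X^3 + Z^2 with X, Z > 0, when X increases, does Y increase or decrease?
Y increases

Taking the partial derivative:
∂Y/∂X = 24X^2

∂Y/∂X = 24X^2 > 0 (assuming positive values)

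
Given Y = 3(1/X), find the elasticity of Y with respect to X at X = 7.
Elasticity = -1

Elasticity = (dY/dX) · (X/Y)

dY/dX = -3/X²
At X = 7: dY/dX = -3/49, Y = 3/7

Elasticity = (-3/49) · (7 / (3/7)) = -1

Interpretation: for a small percentage change in X, the percentage change in Y is approximately -1.00 times as large.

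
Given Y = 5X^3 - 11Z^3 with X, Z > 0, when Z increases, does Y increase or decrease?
Y decreases

Taking the partial derivative:
∂Y/∂Z = -33Z^2

∂Y/∂Z = -33Z^2 < 0 (assuming positive values)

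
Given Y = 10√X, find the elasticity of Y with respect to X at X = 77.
Elasticity = 1/2

Elasticity = (dY/dX) · (X/Y)

dY/dX = 5/√X
At X = 77: dY/dX = 5·√77/77, Y = 10·√77

Elasticity = (5·√77/77) · (77 / (10·√77)) = 1/2

Interpretation: for a small percentage change in X, the percentage change in Y is approximately 0.50 times as large.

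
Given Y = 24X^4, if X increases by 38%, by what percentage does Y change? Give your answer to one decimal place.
262.7%

For Y = 24X^4:
If X → X(1 + 0.38)
Then Y → Y · (1 + 0.38)^4
     ≈ Y · 3.6267

Percentage change = ((1 + 0.38)^4 − 1) × 100% ≈ 262.7%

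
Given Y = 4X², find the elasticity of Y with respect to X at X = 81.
Elasticity = 2

Elasticity = (dY/dX) · (X/Y)

dY/dX = 8·X
At X = 81: dY/dX = 648, Y = 26244

Elasticity = 648 · (81 / 26244) = 2

Interpretation: for a small percentage change in X, the percentage change in Y is approximately 2.00 times as large.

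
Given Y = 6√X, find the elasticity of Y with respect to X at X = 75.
Elasticity = 1/2

Elasticity = (dY/dX) · (X/Y)

dY/dX = 3/√X
At X = 75: dY/dX = √3/5, Y = 30·√3

Elasticity = (√3/5) · (75 / (30·√3)) = 1/2

Interpretation: for a small percentage change in X, the percentage change in Y is approximately 0.50 times as large.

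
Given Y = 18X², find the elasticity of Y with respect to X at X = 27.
Elasticity = 2

Elasticity = (dY/dX) · (X/Y)

dY/dX = 36·X
At X = 27: dY/dX = 972, Y = 13122

Elasticity = 972 · (27 / 13122) = 2

Interpretation: for a small percentage change in X, the percentage change in Y is approximately 2.00 times as large.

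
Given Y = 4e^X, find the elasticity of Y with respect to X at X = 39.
Elasticity = 39

Elasticity = (dY/dX) · (X/Y)

dY/dX = 4·e^X
At X = 39: dY/dX = 4·e^39, Y = 4·e^39

Elasticity = (4·e^39) · (39 / (4·e^39)) = 39

Interpretation: for a small percentage change in X, the percentage change in Y is approximately 39.00 times as large.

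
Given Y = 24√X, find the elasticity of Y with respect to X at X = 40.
Elasticity = 1/2

Elasticity = (dY/dX) · (X/Y)

dY/dX = 12/√X
At X = 40: dY/dX = 3·√10/5, Y = 48·√10

Elasticity = (3·√10/5) · (40 / (48·√10)) = 1/2

Interpretation: for a small percentage change in X, the percentage change in Y is approximately 0.50 times as large.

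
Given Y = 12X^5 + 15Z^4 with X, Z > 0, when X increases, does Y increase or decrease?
Y increases

Taking the partial derivative:
∂Y/∂X = 60X^4

∂Y/∂X = 60X^4 > 0 (assuming positive values)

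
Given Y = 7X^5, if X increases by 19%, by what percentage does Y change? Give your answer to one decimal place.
138.6%

For Y = 7X^5:
If X → X(1 + 0.19)
Then Y → Y · (1 + 0.19)^5
     ≈ Y · 2.3864

Percentage change = ((1 + 0.19)^5 − 1) × 100% ≈ 138.6%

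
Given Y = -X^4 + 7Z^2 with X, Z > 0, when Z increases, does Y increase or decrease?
Y increases

Taking the partial derivative:
∂Y/∂Z = 14Z

∂Y/∂Z = 14Z > 0 (assuming positive values)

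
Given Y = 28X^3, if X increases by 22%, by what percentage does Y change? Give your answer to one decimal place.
81.6%

For Y = 28X^3:
If X → X(1 + 0.22)
Then Y → Y · (1 + 0.22)^3
     ≈ Y · 1.8158

Percentage change = ((1 + 0.22)^3 − 1) × 100% ≈ 81.6%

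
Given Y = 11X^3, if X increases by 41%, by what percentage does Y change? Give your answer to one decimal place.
180.3%

For Y = 11X^3:
If X → X(1 + 0.41)
Then Y → Y · (1 + 0.41)^3
     ≈ Y · 2.8032

Percentage change = ((1 + 0.41)^3 − 1) × 100% ≈ 180.3%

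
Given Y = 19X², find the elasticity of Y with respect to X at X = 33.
Elasticity = 2

Elasticity = (dY/dX) · (X/Y)

dY/dX = 38·X
At X = 33: dY/dX = 1254, Y = 20691

Elasticity = 1254 · (33 / 20691) = 2

Interpretation: for a small percentage change in X, the percentage change in Y is approximately 2.00 times as large.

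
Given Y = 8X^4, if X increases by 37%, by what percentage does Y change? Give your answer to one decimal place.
252.3%

For Y = 8X^4:
If X → X(1 + 0.37)
Then Y → Y · (1 + 0.37)^4
     ≈ Y · 3.5228

Percentage change = ((1 + 0.37)^4 − 1) × 100% ≈ 252.3%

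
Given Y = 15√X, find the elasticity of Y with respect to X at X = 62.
Elasticity = 1/2

Elasticity = (dY/dX) · (X/Y)

dY/dX = 15/(2·√X)
At X = 62: dY/dX = 15·√62/124, Y = 15·√62

Elasticity = (15·√62/124) · (62 / (15·√62)) = 1/2

Interpretation: for a small percentage change in X, the percentage change in Y is approximately 0.50 times as large.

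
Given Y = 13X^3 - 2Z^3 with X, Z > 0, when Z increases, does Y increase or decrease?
Y decreases

Taking the partial derivative:
∂Y/∂Z = -6Z^2

∂Y/∂Z = -6Z^2 < 0 (assuming positive values)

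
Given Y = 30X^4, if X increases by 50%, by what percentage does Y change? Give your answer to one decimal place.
406.3%

For Y = 30X^4:
If X → X(1 + 0.5)
Then Y → Y · (1 + 0.5)^4
     = Y · 5.0625

Percentage change = ((1 + 0.5)^4 − 1) × 100% ≈ 406.3%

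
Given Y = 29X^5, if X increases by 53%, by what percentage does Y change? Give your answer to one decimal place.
738.4%

For Y = 29X^5:
If X → X(1 + 0.53)
Then Y → Y · (1 + 0.53)^5
     ≈ Y · 8.3841

Percentage change = ((1 + 0.53)^5 − 1) × 100% ≈ 738.4%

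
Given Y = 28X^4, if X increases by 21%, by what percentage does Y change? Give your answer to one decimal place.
114.4%

For Y = 28X^4:
If X → X(1 + 0.21)
Then Y → Y · (1 + 0.21)^4
     ≈ Y · 2.1436

Percentage change = ((1 + 0.21)^4 − 1) × 100% ≈ 114.4%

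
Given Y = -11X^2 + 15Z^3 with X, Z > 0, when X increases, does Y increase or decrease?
Y decreases

Taking the partial derivative:
∂Y/∂X = -22X

∂Y/∂X = -22X < 0 (assuming positive values)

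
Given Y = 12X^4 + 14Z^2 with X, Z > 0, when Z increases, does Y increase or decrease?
Y increases

Taking the partial derivative:
∂Y/∂Z = 28Z

∂Y/∂Z = 28Z > 0 (assuming positive values)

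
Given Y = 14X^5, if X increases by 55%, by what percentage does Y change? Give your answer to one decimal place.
794.7%

For Y = 14X^5:
If X → X(1 + 0.55)
Then Y → Y · (1 + 0.55)^5
     ≈ Y · 8.9466

Percentage change = ((1 + 0.55)^5 − 1) × 100% ≈ 794.7%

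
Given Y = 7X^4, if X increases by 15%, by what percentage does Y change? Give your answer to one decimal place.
74.9%

For Y = 7X^4:
If X → X(1 + 0.15)
Then Y → Y · (1 + 0.15)^4
     ≈ Y · 1.7490

Percentage change = ((1 + 0.15)^4 − 1) × 100% ≈ 74.9%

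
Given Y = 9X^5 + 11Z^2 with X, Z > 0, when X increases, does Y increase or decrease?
Y increases

Taking the partial derivative:
∂Y/∂X = 45X^4

∂Y/∂X = 45X^4 > 0 (assuming positive values)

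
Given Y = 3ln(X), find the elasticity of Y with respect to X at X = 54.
Elasticity = 1/ln(54) ≈ 0.2507

Elasticity = (dY/dX) · (X/Y)

dY/dX = 3/X
At X = 54: dY/dX = 1/18, Y = 3·ln(54)

Elasticity = (1/18) · (54 / (3·ln(54))) = 1/ln(54) ≈ 0.2507

Interpretation: for a small percentage change in X, the percentage change in Y is approximately 0.25 times as large.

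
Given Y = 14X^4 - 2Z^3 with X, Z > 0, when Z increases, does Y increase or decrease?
Y decreases

Taking the partial derivative:
∂Y/∂Z = -6Z^2

∂Y/∂Z = -6Z^2 < 0 (assuming positive values)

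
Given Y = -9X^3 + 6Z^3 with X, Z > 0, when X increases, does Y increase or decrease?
Y decreases

Taking the partial derivative:
∂Y/∂X = -27X^2

∂Y/∂X = -27X^2 < 0 (assuming positive values)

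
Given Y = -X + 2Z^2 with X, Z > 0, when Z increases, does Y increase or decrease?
Y increases

Taking the partial derivative:
∂Y/∂Z = 4Z

∂Y/∂Z = 4Z > 0 (assuming positive values)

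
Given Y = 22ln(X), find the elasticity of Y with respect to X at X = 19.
Elasticity = 1/ln(19) ≈ 0.3396

Elasticity = (dY/dX) · (X/Y)

dY/dX = 22/X
At X = 19: dY/dX = 22/19, Y = 22·ln(19)

Elasticity = (22/19) · (19 / (22·ln(19))) = 1/ln(19) ≈ 0.3396

Interpretation: for a small percentage change in X, the percentage change in Y is approximately 0.34 times as large.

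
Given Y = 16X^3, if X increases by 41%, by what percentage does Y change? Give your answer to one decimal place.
180.3%

For Y = 16X^3:
If X → X(1 + 0.41)
Then Y → Y · (1 + 0.41)^3
     ≈ Y · 2.8032

Percentage change = ((1 + 0.41)^3 − 1) × 100% ≈ 180.3%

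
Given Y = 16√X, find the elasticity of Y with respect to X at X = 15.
Elasticity = 1/2

Elasticity = (dY/dX) · (X/Y)

dY/dX = 8/√X
At X = 15: dY/dX = 8·√15/15, Y = 16·√15

Elasticity = (8·√15/15) · (15 / (16·√15)) = 1/2

Interpretation: for a small percentage change in X, the percentage change in Y is approximately 0.50 times as large.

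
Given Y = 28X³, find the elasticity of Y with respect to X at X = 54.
Elasticity = 3

Elasticity = (dY/dX) · (X/Y)

dY/dX = 84·X²
At X = 54: dY/dX = 244944, Y = 4408992

Elasticity = 244944 · (54 / 4408992) = 3

Interpretation: for a small percentage change in X, the percentage change in Y is approximately 3.00 times as large.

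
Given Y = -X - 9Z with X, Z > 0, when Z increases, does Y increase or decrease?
Y decreases

Taking the partial derivative:
∂Y/∂Z = -9

∂Y/∂Z = -9 < 0 (assuming positive values)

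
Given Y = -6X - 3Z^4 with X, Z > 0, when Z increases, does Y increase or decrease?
Y decreases

Taking the partial derivative:
∂Y/∂Z = -12Z^3

∂Y/∂Z = -12Z^3 < 0 (assuming positive values)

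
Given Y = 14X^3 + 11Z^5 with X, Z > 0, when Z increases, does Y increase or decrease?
Y increases

Taking the partial derivative:
∂Y/∂Z = 55Z^4

∂Y/∂Z = 55Z^4 > 0 (assuming positive values)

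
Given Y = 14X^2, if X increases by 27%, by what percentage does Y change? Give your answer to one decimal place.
61.3%

For Y = 14X^2:
If X → X(1 + 0.27)
Then Y → Y · (1 + 0.27)^2
     = Y · 1.6129

Percentage change = ((1 + 0.27)^2 − 1) × 100% ≈ 61.3%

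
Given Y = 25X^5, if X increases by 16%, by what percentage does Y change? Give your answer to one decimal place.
110.0%

For Y = 25X^5:
If X → X(1 + 0.16)
Then Y → Y · (1 + 0.16)^5
     ≈ Y · 2.1003

Percentage change = ((1 + 0.16)^5 − 1) × 100% ≈ 110.0%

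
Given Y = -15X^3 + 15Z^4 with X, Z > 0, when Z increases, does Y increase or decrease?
Y increases

Taking the partial derivative:
∂Y/∂Z = 60Z^3

∂Y/∂Z = 60Z^3 > 0 (assuming positive values)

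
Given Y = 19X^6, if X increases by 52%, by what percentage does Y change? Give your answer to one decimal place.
1133.3%

For Y = 19X^6:
If X → X(1 + 0.52)
Then Y → Y · (1 + 0.52)^6
     ≈ Y · 12.3328

Percentage change = ((1 + 0.52)^6 − 1) × 100% ≈ 1133.3%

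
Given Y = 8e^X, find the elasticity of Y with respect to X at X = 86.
Elasticity = 86

Elasticity = (dY/dX) · (X/Y)

dY/dX = 8·e^X
At X = 86: dY/dX = 8·e^86, Y = 8·e^86

Elasticity = (8·e^86) · (86 / (8·e^86)) = 86

Interpretation: for a small percentage change in X, the percentage change in Y is approximately 86.00 times as large.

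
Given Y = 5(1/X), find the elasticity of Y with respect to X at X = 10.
Elasticity = -1

Elasticity = (dY/dX) · (X/Y)

dY/dX = -5/X²
At X = 10: dY/dX = -1/20, Y = 1/2

Elasticity = (-1/20) · (10 / (1/2)) = -1

Interpretation: for a small percentage change in X, the percentage change in Y is approximately -1.00 times as large.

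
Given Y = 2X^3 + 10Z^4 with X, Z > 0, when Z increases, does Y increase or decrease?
Y increases

Taking the partial derivative:
∂Y/∂Z = 40Z^3

∂Y/∂Z = 40Z^3 > 0 (assuming positive values)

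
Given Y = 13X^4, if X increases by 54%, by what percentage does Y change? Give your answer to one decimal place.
462.4%

For Y = 13X^4:
If X → X(1 + 0.54)
Then Y → Y · (1 + 0.54)^4
     ≈ Y · 5.6245

Percentage change = ((1 + 0.54)^4 − 1) × 100% ≈ 462.4%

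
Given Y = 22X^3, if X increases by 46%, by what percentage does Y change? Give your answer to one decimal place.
211.2%

For Y = 22X^3:
If X → X(1 + 0.46)
Then Y → Y · (1 + 0.46)^3
     ≈ Y · 3.1121

Percentage change = ((1 + 0.46)^3 − 1) × 100% ≈ 211.2%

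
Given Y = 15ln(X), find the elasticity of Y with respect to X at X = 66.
Elasticity = 1/ln(66) ≈ 0.2387

Elasticity = (dY/dX) · (X/Y)

dY/dX = 15/X
At X = 66: dY/dX = 5/22, Y = 15·ln(66)

Elasticity = (5/22) · (66 / (15·ln(66))) = 1/ln(66) ≈ 0.2387

Interpretation: for a small percentage change in X, the percentage change in Y is approximately 0.24 times as large.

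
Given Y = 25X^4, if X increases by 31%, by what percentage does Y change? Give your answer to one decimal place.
194.5%

For Y = 25X^4:
If X → X(1 + 0.31)
Then Y → Y · (1 + 0.31)^4
     ≈ Y · 2.9450

Percentage change = ((1 + 0.31)^4 − 1) × 100% ≈ 194.5%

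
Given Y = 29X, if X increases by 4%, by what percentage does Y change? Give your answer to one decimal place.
4.0%

For Y = 29X:
If X → X(1 + 0.04)
Then Y → Y · (1 + 0.04)^1
     = Y · 1.0400

Percentage change = ((1 + 0.04)^1 − 1) × 100% = 4.0%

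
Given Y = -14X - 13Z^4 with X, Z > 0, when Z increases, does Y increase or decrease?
Y decreases

Taking the partial derivative:
∂Y/∂Z = -52Z^3

∂Y/∂Z = -52Z^3 < 0 (assuming positive values)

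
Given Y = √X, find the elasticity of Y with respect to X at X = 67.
Elasticity = 1/2

Elasticity = (dY/dX) · (X/Y)

dY/dX = 1/(2·√X)
At X = 67: dY/dX = √67/134, Y = √67

Elasticity = (√67/134) · (67 / (√67)) = 1/2

Interpretation: for a small percentage change in X, the percentage change in Y is approximately 0.50 times as large.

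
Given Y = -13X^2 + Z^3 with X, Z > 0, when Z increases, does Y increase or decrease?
Y increases

Taking the partial derivative:
∂Y/∂Z = 3Z^2

∂Y/∂Z = 3Z^2 > 0 (assuming positive values)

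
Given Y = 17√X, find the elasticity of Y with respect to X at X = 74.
Elasticity = 1/2

Elasticity = (dY/dX) · (X/Y)

dY/dX = 17/(2·√X)
At X = 74: dY/dX = 17·√74/148, Y = 17·√74

Elasticity = (17·√74/148) · (74 / (17·√74)) = 1/2

Interpretation: for a small percentage change in X, the percentage change in Y is approximately 0.50 times as large.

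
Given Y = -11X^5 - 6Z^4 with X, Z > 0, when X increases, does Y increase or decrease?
Y decreases

Taking the partial derivative:
∂Y/∂X = -55X^4

∂Y/∂X = -55X^4 < 0 (assuming positive values)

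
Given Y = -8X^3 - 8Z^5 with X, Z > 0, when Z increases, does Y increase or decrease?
Y decreases

Taking the partial derivative:
∂Y/∂Z = -40Z^4

∂Y/∂Z = -40Z^4 < 0 (assuming positive values)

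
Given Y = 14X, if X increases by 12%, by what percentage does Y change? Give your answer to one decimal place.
12.0%

For Y = 14X:
If X → X(1 + 0.12)
Then Y → Y · (1 + 0.12)^1
     = Y · 1.1200

Percentage change = ((1 + 0.12)^1 − 1) × 100% = 12.0%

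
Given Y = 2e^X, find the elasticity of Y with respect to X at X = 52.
Elasticity = 52

Elasticity = (dY/dX) · (X/Y)

dY/dX = 2·e^X
At X = 52: dY/dX = 2·e^52, Y = 2·e^52

Elasticity = (2·e^52) · (52 / (2·e^52)) = 52

Interpretation: for a small percentage change in X, the percentage change in Y is approximately 52.00 times as large.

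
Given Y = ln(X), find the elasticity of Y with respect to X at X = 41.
Elasticity = 1/ln(41) ≈ 0.2693

Elasticity = (dY/dX) · (X/Y)

dY/dX = 1/X
At X = 41: dY/dX = 1/41, Y = ln(41)

Elasticity = (1/41) · (41 / (ln(41))) = 1/ln(41) ≈ 0.2693

Interpretation: for a small percentage change in X, the percentage change in Y is approximately 0.27 times as large.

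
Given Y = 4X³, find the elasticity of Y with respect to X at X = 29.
Elasticity = 3

Elasticity = (dY/dX) · (X/Y)

dY/dX = 12·X²
At X = 29: dY/dX = 10092, Y = 97556

Elasticity = 10092 · (29 / 97556) = 3

Interpretation: for a small percentage change in X, the percentage change in Y is approximately 3.00 times as large.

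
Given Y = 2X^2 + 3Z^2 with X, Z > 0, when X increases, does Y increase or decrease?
Y increases

Taking the partial derivative:
∂Y/∂X = 4X

∂Y/∂X = 4X > 0 (assuming positive values)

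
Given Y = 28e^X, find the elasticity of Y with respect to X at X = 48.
Elasticity = 48

Elasticity = (dY/dX) · (X/Y)

dY/dX = 28·e^X
At X = 48: dY/dX = 28·e^48, Y = 28·e^48

Elasticity = (28·e^48) · (48 / (28·e^48)) = 48

Interpretation: for a small percentage change in X, the percentage change in Y is approximately 48.00 times as large.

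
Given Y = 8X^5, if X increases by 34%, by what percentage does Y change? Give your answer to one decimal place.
332.0%

For Y = 8X^5:
If X → X(1 + 0.34)
Then Y → Y · (1 + 0.34)^5
     ≈ Y · 4.3204

Percentage change = ((1 + 0.34)^5 − 1) × 100% ≈ 332.0%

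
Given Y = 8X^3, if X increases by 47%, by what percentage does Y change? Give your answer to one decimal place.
217.7%

For Y = 8X^3:
If X → X(1 + 0.47)
Then Y → Y · (1 + 0.47)^3
     ≈ Y · 3.1765

Percentage change = ((1 + 0.47)^3 − 1) × 100% ≈ 217.7%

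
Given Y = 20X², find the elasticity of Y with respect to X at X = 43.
Elasticity = 2

Elasticity = (dY/dX) · (X/Y)

dY/dX = 40·X
At X = 43: dY/dX = 1720, Y = 36980

Elasticity = 1720 · (43 / 36980) = 2

Interpretation: for a small percentage change in X, the percentage change in Y is approximately 2.00 times as large.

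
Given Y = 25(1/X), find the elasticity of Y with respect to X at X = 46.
Elasticity = -1

Elasticity = (dY/dX) · (X/Y)

dY/dX = -25/X²
At X = 46: dY/dX = -25/2116, Y = 25/46

Elasticity = (-25/2116) · (46 / (25/46)) = -1

Interpretation: for a small percentage change in X, the percentage change in Y is approximately -1.00 times as large.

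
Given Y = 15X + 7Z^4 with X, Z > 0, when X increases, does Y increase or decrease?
Y increases

Taking the partial derivative:
∂Y/∂X = 15

∂Y/∂X = 15 > 0 (assuming positive values)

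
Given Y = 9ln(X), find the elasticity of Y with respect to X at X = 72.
Elasticity = 1/ln(72) ≈ 0.2338

Elasticity = (dY/dX) · (X/Y)

dY/dX = 9/X
At X = 72: dY/dX = 1/8, Y = 9·ln(72)

Elasticity = (1/8) · (72 / (9·ln(72))) = 1/ln(72) ≈ 0.2338

Interpretation: for a small percentage change in X, the percentage change in Y is approximately 0.23 times as large.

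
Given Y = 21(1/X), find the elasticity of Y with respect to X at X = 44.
Elasticity = -1

Elasticity = (dY/dX) · (X/Y)

dY/dX = -21/X²
At X = 44: dY/dX = -21/1936, Y = 21/44

Elasticity = (-21/1936) · (44 / (21/44)) = -1

Interpretation: for a small percentage change in X, the percentage change in Y is approximately -1.00 times as large.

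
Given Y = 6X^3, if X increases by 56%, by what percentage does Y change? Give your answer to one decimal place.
279.6%

For Y = 6X^3:
If X → X(1 + 0.56)
Then Y → Y · (1 + 0.56)^3
     ≈ Y · 3.7964

Percentage change = ((1 + 0.56)^3 − 1) × 100% ≈ 279.6%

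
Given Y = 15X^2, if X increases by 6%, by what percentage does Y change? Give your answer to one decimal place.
12.4%

For Y = 15X^2:
If X → X(1 + 0.06)
Then Y → Y · (1 + 0.06)^2
     = Y · 1.1236

Percentage change = ((1 + 0.06)^2 − 1) × 100% ≈ 12.4%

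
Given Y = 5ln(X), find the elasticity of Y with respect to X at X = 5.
Elasticity = 1/ln(5) ≈ 0.6213

Elasticity = (dY/dX) · (X/Y)

dY/dX = 5/X
At X = 5: dY/dX = 1, Y = 5·ln(5)

Elasticity = 1 · (5 / (5·ln(5))) = 1/ln(5) ≈ 0.6213

Interpretation: for a small percentage change in X, the percentage change in Y is approximately 0.62 times as large.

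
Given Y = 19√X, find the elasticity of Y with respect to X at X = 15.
Elasticity = 1/2

Elasticity = (dY/dX) · (X/Y)

dY/dX = 19/(2·√X)
At X = 15: dY/dX = 19·√15/30, Y = 19·√15

Elasticity = (19·√15/30) · (15 / (19·√15)) = 1/2

Interpretation: for a small percentage change in X, the percentage change in Y is approximately 0.50 times as large.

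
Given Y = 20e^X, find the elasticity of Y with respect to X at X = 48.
Elasticity = 48

Elasticity = (dY/dX) · (X/Y)

dY/dX = 20·e^X
At X = 48: dY/dX = 20·e^48, Y = 20·e^48

Elasticity = (20·e^48) · (48 / (20·e^48)) = 48

Interpretation: for a small percentage change in X, the percentage change in Y is approximately 48.00 times as large.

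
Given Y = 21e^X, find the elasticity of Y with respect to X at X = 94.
Elasticity = 94

Elasticity = (dY/dX) · (X/Y)

dY/dX = 21·e^X
At X = 94: dY/dX = 21·e^94, Y = 21·e^94

Elasticity = (21·e^94) · (94 / (21·e^94)) = 94

Interpretation: for a small percentage change in X, the percentage change in Y is approximately 94.00 times as large.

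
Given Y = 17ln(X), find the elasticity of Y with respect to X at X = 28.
Elasticity = 1/ln(28) ≈ 0.3001

Elasticity = (dY/dX) · (X/Y)

dY/dX = 17/X
At X = 28: dY/dX = 17/28, Y = 17·ln(28)

Elasticity = (17/28) · (28 / (17·ln(28))) = 1/ln(28) ≈ 0.3001

Interpretation: for a small percentage change in X, the percentage change in Y is approximately 0.30 times as large.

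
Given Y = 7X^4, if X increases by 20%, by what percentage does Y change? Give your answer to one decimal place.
107.4%

For Y = 7X^4:
If X → X(1 + 0.2)
Then Y → Y · (1 + 0.2)^4
     = Y · 2.0736

Percentage change = ((1 + 0.2)^4 − 1) × 100% ≈ 107.4%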